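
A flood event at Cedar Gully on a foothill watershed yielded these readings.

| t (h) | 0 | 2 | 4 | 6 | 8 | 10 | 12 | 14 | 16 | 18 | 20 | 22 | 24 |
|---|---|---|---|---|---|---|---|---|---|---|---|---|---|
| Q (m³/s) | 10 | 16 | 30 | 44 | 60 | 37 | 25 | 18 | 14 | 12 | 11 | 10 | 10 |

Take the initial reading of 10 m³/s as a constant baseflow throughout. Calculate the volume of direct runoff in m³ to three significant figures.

Direct-runoff ordinates (Q − Q_b): 0.0, 6.0, 20.0, 34.0, 50.0, 27.0, 15.0, 8.0, 4.0, 2.0, 1.0, 0.0, 0.0 m³/s.
ΣQ_DR = 167.0 m³/s.
With Δt = 2 h = 7200 s, V = ΣQ_DR · Δt = 167.0 × 7200 = 1.20 × 10^6 m³.

V ≈ 1.20 × 10^6 m³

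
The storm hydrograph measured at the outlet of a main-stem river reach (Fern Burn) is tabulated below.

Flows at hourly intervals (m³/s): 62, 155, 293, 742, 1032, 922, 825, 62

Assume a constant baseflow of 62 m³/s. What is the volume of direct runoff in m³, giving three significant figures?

V ≈ 1.29 × 10^7 m³

Direct-runoff ordinates (Q − Q_b): 0.0, 93.0, 231.0, 680.0, 970.0, 860.0, 763.0, 0.0 m³/s.
ΣQ_DR = 3597 m³/s.
With Δt = 1 h = 3600 s, V = ΣQ_DR · Δt = 3597 × 3600 = 1.29 × 10^7 m³.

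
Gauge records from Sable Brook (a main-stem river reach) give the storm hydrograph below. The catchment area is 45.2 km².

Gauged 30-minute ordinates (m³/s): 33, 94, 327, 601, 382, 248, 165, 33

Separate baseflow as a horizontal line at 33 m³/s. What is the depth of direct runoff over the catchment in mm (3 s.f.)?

Direct runoff: 0.0, 61.0, 294.0, 568.0, 349.0, 215.0, 132.0, 0.0 m³/s; ΣQ_DR = 1619 m³/s.
V = ΣQ_DR · Δt = 1619 × 1800 s = 2.914 × 10^6 m³.
Over A = 45.2 km², depth = V / A = 64.5 mm.

d ≈ 64.5 mm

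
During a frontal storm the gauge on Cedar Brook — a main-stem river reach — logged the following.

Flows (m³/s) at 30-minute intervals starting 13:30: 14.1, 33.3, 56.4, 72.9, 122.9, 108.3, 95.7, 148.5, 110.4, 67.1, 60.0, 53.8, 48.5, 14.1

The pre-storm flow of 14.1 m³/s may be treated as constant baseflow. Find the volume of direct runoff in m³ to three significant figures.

Direct-runoff ordinates (Q − Q_b): 0.0, 19.2, 42.3, 58.8, 108.8, 94.2, 81.6, 134.4, 96.3, 53.0, 45.9, 39.7, 34.4, 0.0 m³/s.
ΣQ_DR = 808.6 m³/s.
With Δt = 0.5 h = 1800 s, V = ΣQ_DR · Δt = 808.6 × 1800 = 1.46 × 10^6 m³.

V ≈ 1.46 × 10^6 m³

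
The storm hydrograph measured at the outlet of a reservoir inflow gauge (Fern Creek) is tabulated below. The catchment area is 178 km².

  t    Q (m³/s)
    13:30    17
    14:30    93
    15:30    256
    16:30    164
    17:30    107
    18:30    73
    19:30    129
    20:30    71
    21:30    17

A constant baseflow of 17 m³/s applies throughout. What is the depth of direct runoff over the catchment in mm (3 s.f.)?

Direct runoff: 0.0, 76.0, 239.0, 147.0, 90.0, 56.0, 112.0, 54.0, 0.0 m³/s; ΣQ_DR = 774.0 m³/s.
V = ΣQ_DR · Δt = 774.0 × 3600 s = 2.786 × 10^6 m³.
Over A = 178 km², depth = V / A = 15.7 mm.

d ≈ 15.7 mm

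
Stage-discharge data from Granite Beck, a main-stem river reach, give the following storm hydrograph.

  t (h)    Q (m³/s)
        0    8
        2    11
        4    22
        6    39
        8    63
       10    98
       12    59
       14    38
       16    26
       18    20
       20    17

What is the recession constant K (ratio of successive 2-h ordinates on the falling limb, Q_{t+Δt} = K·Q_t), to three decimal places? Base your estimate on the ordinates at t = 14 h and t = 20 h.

Using the recession-limb readings at t = 14 h and t = 20 h: Q falls from 38 to 17 m³/s over 3 intervals.
K = (Q₂/Q₁)^(1/3) = (17/38)^(1/3) = 0.765.

K ≈ 0.765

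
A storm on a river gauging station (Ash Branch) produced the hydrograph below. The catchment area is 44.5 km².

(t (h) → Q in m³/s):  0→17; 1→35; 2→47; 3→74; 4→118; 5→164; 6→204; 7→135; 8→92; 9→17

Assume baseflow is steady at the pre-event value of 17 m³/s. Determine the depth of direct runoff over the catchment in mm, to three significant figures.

d ≈ 59.3 mm

Direct runoff: 0.0, 18.0, 30.0, 57.0, 101.0, 147.0, 187.0, 118.0, 75.0, 0.0 m³/s; ΣQ_DR = 733.0 m³/s.
V = ΣQ_DR · Δt = 733.0 × 3600 s = 2.639 × 10^6 m³.
Over A = 44.5 km², depth = V / A = 59.3 mm.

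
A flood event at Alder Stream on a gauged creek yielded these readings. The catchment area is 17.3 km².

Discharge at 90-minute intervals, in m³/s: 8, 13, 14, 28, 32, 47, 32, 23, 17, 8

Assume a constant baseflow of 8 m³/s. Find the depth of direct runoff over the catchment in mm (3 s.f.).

d ≈ 44.3 mm

Direct runoff: 0.0, 5.0, 6.0, 20.0, 24.0, 39.0, 24.0, 15.0, 9.0, 0.0 m³/s; ΣQ_DR = 142.0 m³/s.
V = ΣQ_DR · Δt = 142.0 × 5400 s = 7.668 × 10^5 m³.
Over A = 17.3 km², depth = V / A = 44.3 mm.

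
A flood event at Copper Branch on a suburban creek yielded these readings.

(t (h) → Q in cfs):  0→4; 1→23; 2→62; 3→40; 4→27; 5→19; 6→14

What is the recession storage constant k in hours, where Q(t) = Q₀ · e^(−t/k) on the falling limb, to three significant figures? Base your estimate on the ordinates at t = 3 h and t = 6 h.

On the falling limb, Q drops from 40 to 14 cfs between t = 3 h and t = 6 h (Δt = 3 h).
k = −Δt / ln(Q₂/Q₁) = −3 / ln(14/40) = 2.86 h.

k ≈ 2.86 h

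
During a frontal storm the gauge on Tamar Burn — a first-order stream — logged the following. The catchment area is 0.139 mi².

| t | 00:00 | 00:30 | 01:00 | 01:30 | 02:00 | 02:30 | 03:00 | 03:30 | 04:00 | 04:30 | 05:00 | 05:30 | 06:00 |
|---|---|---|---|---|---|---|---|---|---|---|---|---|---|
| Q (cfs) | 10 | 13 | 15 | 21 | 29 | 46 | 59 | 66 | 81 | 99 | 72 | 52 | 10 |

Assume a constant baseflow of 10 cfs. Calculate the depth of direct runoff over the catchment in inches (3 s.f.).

Direct runoff: 0.0, 3.0, 5.0, 11.0, 19.0, 36.0, 49.0, 56.0, 71.0, 89.0, 62.0, 42.0, 0.0 cfs; ΣQ_DR = 443.0 cfs.
V = ΣQ_DR · Δt = 443.0 × 1800 s = 7.974 × 10^5 ft³.
Over A = 0.139 mi², depth = V / A = 2.47 in.

d ≈ 2.47 in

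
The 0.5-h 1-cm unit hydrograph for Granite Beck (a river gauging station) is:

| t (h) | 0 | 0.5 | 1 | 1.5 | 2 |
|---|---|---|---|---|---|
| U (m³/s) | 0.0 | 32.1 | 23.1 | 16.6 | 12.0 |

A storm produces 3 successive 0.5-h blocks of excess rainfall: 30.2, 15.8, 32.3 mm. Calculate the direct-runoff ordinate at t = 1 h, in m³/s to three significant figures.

Q ≈ 120 m³/s

By discrete convolution, Q_j = Σ (P_i / 10 mm) · U_{j−i}.
At t = 1 h (j=2): Q = (30.2/10)·23.1 + (15.8/10)·32.1 + (32.3/10)·0.0 = 120 m³/s.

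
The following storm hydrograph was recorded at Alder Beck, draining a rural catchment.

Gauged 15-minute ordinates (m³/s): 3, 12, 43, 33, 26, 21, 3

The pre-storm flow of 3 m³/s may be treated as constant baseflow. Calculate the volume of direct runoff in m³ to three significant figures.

Direct-runoff ordinates (Q − Q_b): 0.0, 9.0, 40.0, 30.0, 23.0, 18.0, 0.0 m³/s.
ΣQ_DR = 120.0 m³/s.
With Δt = 0.25 h = 900 s, V = ΣQ_DR · Δt = 120.0 × 900 = 1.08 × 10^5 m³.

V ≈ 1.08 × 10^5 m³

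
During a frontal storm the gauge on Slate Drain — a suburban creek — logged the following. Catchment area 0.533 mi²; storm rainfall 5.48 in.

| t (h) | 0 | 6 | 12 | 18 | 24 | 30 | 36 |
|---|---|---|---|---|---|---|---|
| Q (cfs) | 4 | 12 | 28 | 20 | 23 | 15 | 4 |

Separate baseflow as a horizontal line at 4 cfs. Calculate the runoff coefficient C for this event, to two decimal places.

ΣQ_DR = 78.00 cfs; V = ΣQ_DR·Δt = 1.685 × 10^6 ft³.
Runoff depth d = V / A = 1.361 in.
C = d / P = 1.361 / 5.48 = 0.25.

C ≈ 0.25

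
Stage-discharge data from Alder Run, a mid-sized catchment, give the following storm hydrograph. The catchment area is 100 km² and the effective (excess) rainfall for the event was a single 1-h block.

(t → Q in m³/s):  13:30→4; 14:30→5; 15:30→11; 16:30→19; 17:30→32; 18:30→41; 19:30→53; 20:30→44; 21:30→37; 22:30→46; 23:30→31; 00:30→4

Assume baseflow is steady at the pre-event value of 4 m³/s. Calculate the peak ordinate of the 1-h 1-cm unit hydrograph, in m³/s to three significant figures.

Direct runoff: 0.0, 1.0, 7.0, 15.0, 28.0, 37.0, 49.0, 40.0, 33.0, 42.0, 27.0, 0.0 m³/s; ΣQ_DR = 279.0 m³/s, peak = 49.0 m³/s.
Runoff depth d = ΣQ_DR·Δt / A = 279.0 × 3600 / (100 km²) = 10.04 mm.
The 1-cm UH is the DRH scaled by (10 mm)/d, so U_p = 49.0 × 10/10.04 = 48.8 m³/s.

U_p ≈ 48.8 m³/s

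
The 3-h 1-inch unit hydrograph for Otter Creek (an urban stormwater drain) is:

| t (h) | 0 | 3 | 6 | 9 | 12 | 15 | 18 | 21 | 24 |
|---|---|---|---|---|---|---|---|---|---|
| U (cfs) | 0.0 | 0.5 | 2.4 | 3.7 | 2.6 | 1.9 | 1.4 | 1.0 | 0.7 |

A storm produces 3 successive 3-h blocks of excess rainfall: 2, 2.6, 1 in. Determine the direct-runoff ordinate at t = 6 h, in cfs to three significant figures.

Q ≈ 6.10 cfs

By discrete convolution, Q_j = Σ (P_i / 1 in) · U_{j−i}.
At t = 6 h (j=2): Q = (2/1)·2.4 + (2.6/1)·0.5 + (1/1)·0.0 = 6.10 cfs.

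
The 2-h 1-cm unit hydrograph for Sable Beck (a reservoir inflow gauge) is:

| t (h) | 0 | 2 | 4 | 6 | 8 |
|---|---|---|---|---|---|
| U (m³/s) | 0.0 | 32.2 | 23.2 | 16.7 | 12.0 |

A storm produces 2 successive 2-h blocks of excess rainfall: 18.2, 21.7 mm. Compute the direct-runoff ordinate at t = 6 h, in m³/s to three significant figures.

By discrete convolution, Q_j = Σ (P_i / 10 mm) · U_{j−i}.
At t = 6 h (j=3): Q = (18.2/10)·16.7 + (21.7/10)·23.2 = 80.7 m³/s.

Q ≈ 80.7 m³/s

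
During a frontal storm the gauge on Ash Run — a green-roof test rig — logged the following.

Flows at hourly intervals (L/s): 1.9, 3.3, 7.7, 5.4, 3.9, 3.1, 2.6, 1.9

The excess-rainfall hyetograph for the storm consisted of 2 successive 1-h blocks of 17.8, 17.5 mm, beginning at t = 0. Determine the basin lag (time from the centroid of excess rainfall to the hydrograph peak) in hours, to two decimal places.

t_L ≈ 1.00 h

Centroid of excess rainfall: t_c = Σ P_i·t̄_i / ΣP_i = 0.9958 h (block centres at 0.5, 1.5 h).
Hydrograph peak occurs at t = 2 h, so basin lag t_L = 2 − 0.9958 = 1.00 h.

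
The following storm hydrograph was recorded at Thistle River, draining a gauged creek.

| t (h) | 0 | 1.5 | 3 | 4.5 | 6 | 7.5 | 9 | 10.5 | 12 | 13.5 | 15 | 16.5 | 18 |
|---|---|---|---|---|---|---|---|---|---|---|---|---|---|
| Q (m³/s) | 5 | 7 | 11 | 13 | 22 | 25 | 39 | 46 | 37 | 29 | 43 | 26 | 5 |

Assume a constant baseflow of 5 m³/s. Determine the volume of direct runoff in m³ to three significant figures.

Direct-runoff ordinates (Q − Q_b): 0.0, 2.0, 6.0, 8.0, 17.0, 20.0, 34.0, 41.0, 32.0, 24.0, 38.0, 21.0, 0.0 m³/s.
ΣQ_DR = 243.0 m³/s.
With Δt = 1.5 h = 5400 s, V = ΣQ_DR · Δt = 243.0 × 5400 = 1.31 × 10^6 m³.

V ≈ 1.31 × 10^6 m³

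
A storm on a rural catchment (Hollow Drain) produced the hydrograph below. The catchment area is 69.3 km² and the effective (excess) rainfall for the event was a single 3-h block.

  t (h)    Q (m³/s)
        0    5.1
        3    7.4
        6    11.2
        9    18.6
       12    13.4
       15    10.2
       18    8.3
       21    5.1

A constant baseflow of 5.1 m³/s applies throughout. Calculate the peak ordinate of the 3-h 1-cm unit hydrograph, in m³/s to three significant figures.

U_p ≈ 22.5 m³/s

Direct runoff: 0.0, 2.3, 6.1, 13.5, 8.3, 5.1, 3.2, 0.0 m³/s; ΣQ_DR = 38.50 m³/s, peak = 13.5 m³/s.
Runoff depth d = ΣQ_DR·Δt / A = 38.50 × 10800 / (69.3 km²) = 6.000 mm.
The 1-cm UH is the DRH scaled by (10 mm)/d, so U_p = 13.5 × 10/6.000 = 22.5 m³/s.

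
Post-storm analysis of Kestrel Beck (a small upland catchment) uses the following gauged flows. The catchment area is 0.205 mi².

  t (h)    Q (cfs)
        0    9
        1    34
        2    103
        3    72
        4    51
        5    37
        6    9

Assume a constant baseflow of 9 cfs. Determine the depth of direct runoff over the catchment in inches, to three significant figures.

d ≈ 1.90 in

Direct runoff: 0.0, 25.0, 94.0, 63.0, 42.0, 28.0, 0.0 cfs; ΣQ_DR = 252.0 cfs.
V = ΣQ_DR · Δt = 252.0 × 3600 s = 9.072 × 10^5 ft³.
Over A = 0.205 mi², depth = V / A = 1.90 in.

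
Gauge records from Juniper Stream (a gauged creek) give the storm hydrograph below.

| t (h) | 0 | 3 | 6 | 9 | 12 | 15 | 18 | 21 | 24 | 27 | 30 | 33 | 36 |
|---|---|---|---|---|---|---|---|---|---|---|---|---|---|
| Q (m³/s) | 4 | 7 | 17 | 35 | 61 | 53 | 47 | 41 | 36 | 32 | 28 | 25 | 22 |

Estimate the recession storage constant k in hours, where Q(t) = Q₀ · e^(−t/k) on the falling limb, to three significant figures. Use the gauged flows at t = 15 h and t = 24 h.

On the falling limb, Q drops from 53 to 36 m³/s between t = 15 h and t = 24 h (Δt = 9 h).
k = −Δt / ln(Q₂/Q₁) = −9 / ln(36/53) = 23.3 h.

k ≈ 23.3 h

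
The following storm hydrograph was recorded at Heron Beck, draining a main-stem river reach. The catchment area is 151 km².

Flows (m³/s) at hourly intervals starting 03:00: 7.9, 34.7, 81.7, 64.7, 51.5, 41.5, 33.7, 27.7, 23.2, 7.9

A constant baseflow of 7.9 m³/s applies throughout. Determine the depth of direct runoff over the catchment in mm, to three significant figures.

d ≈ 7.05 mm

Direct runoff: 0.0, 26.8, 73.8, 56.8, 43.6, 33.6, 25.8, 19.8, 15.3, 0.0 m³/s; ΣQ_DR = 295.5 m³/s.
V = ΣQ_DR · Δt = 295.5 × 3600 s = 1.064 × 10^6 m³.
Over A = 151 km², depth = V / A = 7.05 mm.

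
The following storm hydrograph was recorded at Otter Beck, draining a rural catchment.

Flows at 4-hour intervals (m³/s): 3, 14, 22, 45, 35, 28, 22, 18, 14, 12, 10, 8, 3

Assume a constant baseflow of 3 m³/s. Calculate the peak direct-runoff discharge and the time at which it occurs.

Subtracting baseflow gives direct-runoff ordinates: 0.0, 11.0, 19.0, 42.0, 32.0, 25.0, 19.0, 15.0, 11.0, 9.0, 7.0, 5.0, 0.0 m³/s.
The maximum is 42.0 m³/s, occurring at the reading for t = 12 h.

Q_p = 42.0 m³/s at t = 12 h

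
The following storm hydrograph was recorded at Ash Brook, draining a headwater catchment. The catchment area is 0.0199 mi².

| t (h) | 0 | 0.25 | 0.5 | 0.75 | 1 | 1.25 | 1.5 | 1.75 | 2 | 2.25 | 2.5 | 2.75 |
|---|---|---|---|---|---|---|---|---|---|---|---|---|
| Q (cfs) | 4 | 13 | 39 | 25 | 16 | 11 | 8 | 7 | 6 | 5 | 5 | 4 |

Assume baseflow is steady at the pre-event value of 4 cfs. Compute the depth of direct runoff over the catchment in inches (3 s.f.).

Direct runoff: 0.0, 9.0, 35.0, 21.0, 12.0, 7.0, 4.0, 3.0, 2.0, 1.0, 1.0, 0.0 cfs; ΣQ_DR = 95.00 cfs.
V = ΣQ_DR · Δt = 95.00 × 900 s = 85500 ft³.
Over A = 0.0199 mi², depth = V / A = 1.85 in.

d ≈ 1.85 in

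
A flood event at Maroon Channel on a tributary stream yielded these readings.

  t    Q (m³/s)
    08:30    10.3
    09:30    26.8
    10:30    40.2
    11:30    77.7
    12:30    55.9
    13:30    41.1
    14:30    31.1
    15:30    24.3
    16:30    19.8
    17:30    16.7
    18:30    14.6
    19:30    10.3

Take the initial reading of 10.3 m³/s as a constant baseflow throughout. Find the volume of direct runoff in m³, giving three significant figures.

Direct-runoff ordinates (Q − Q_b): 0.0, 16.5, 29.9, 67.4, 45.6, 30.8, 20.8, 14.0, 9.5, 6.4, 4.3, 0.0 m³/s.
ΣQ_DR = 245.2 m³/s.
With Δt = 1 h = 3600 s, V = ΣQ_DR · Δt = 245.2 × 3600 = 8.83 × 10^5 m³.

V ≈ 8.83 × 10^5 m³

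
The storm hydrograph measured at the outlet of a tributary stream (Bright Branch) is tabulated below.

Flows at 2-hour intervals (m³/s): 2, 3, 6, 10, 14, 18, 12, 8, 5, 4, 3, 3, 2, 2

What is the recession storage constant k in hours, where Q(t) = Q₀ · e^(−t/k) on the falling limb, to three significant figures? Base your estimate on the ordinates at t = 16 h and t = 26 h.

k ≈ 10.9 h

On the falling limb, Q drops from 5 to 2 m³/s between t = 16 h and t = 26 h (Δt = 10 h).
k = −Δt / ln(Q₂/Q₁) = −10 / ln(2/5) = 10.9 h.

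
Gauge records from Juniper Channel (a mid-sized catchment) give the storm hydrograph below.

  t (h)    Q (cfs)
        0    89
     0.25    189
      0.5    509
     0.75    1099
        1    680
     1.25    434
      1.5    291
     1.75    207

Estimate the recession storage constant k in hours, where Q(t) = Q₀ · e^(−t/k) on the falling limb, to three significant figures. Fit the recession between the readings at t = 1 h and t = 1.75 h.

On the falling limb, Q drops from 680 to 207 cfs between t = 1 h and t = 1.75 h (Δt = 0.75 h).
k = −Δt / ln(Q₂/Q₁) = −0.75 / ln(207/680) = 0.631 h.

k ≈ 0.631 h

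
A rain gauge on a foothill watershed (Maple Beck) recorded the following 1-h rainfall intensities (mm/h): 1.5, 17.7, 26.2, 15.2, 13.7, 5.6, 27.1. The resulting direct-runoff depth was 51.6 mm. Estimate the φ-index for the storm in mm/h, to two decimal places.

Only the 5 blocks with intensity above φ contribute runoff: 17.7, 26.2, 15.2, 13.7, 27.1 mm/h.
Σ(I−φ)·Δt = d  ⇒  (17.7+26.2+15.2+13.7+27.1 − 5φ)·1 = 51.6
φ = (99.90 − 51.6/1) / 5 = 9.66 mm/h.

φ ≈ 9.66 mm/h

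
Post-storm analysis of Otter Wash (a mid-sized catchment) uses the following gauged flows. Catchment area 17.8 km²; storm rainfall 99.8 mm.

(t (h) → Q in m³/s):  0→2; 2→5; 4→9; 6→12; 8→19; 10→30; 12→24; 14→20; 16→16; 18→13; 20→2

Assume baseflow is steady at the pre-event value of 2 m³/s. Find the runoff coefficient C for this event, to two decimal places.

ΣQ_DR = 130.0 m³/s; V = ΣQ_DR·Δt = 9.360 × 10^5 m³.
Runoff depth d = V / A = 52.58 mm.
C = d / P = 52.58 / 99.8 = 0.53.

C ≈ 0.53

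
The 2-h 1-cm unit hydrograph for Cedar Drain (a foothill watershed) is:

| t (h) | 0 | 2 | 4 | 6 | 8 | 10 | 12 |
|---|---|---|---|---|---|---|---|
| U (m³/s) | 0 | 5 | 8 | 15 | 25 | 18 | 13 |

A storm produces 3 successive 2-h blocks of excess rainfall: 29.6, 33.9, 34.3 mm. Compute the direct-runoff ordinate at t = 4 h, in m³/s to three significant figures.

Q ≈ 40.6 m³/s

By discrete convolution, Q_j = Σ (P_i / 10 mm) · U_{j−i}.
At t = 4 h (j=2): Q = (29.6/10)·8 + (33.9/10)·5 + (34.3/10)·0 = 40.6 m³/s.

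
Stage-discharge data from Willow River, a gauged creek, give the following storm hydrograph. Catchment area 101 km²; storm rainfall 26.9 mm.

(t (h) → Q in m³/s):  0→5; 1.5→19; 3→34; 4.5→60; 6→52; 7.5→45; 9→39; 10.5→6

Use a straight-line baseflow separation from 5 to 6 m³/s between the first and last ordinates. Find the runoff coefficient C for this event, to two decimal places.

C ≈ 0.43

ΣQ_DR = 216.0 m³/s; V = ΣQ_DR·Δt = 1.166 × 10^6 m³.
Runoff depth d = V / A = 11.55 mm.
C = d / P = 11.55 / 26.9 = 0.43.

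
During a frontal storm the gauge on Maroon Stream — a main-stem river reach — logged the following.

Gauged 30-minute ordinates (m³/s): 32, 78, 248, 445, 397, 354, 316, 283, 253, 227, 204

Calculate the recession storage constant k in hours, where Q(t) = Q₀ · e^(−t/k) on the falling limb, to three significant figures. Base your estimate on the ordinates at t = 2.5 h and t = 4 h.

k ≈ 4.47 h

On the falling limb, Q drops from 354 to 253 m³/s between t = 2.5 h and t = 4 h (Δt = 1.5 h).
k = −Δt / ln(Q₂/Q₁) = −1.5 / ln(253/354) = 4.47 h.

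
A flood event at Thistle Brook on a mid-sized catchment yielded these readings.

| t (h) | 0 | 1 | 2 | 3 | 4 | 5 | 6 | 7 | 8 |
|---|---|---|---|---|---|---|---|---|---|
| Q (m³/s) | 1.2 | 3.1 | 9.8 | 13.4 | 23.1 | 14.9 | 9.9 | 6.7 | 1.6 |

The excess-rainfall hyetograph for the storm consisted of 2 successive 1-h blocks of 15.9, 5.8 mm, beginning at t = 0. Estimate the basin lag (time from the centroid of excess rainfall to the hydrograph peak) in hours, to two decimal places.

Centroid of excess rainfall: t_c = Σ P_i·t̄_i / ΣP_i = 0.7673 h (block centres at 0.5, 1.5 h).
Hydrograph peak occurs at t = 4 h, so basin lag t_L = 4 − 0.7673 = 3.23 h.

t_L ≈ 3.23 h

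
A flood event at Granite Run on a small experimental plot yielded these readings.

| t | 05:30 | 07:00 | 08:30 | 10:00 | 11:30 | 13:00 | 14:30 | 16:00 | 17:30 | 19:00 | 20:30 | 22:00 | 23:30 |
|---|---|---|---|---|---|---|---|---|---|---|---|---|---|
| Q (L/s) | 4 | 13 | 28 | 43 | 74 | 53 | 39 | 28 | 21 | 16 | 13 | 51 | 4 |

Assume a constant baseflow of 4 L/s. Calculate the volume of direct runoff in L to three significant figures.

V ≈ 1.81 × 10^6 L

Direct-runoff ordinates (Q − Q_b): 0.0, 9.0, 24.0, 39.0, 70.0, 49.0, 35.0, 24.0, 17.0, 12.0, 9.0, 47.0, 0.0 L/s.
ΣQ_DR = 335.0 L/s.
With Δt = 1.5 h = 5400 s, V = ΣQ_DR · Δt = 335.0 × 5400 = 1.81 × 10^6 L.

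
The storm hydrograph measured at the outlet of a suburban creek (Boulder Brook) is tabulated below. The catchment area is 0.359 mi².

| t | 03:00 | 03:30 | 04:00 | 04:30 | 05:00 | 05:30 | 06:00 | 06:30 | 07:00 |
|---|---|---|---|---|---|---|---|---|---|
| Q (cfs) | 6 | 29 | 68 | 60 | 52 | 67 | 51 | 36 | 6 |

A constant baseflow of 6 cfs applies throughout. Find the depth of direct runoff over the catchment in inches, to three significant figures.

d ≈ 0.693 in

Direct runoff: 0.0, 23.0, 62.0, 54.0, 46.0, 61.0, 45.0, 30.0, 0.0 cfs; ΣQ_DR = 321.0 cfs.
V = ΣQ_DR · Δt = 321.0 × 1800 s = 5.778 × 10^5 ft³.
Over A = 0.359 mi², depth = V / A = 0.693 in.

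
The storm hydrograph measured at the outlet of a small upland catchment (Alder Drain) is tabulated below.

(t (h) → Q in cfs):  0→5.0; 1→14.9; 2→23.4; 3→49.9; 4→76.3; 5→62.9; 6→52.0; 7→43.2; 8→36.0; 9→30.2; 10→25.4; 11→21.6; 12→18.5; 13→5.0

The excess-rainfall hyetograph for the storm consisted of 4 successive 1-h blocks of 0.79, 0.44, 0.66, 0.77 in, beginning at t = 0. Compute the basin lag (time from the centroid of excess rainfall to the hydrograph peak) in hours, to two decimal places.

Centroid of excess rainfall: t_c = Σ P_i·t̄_i / ΣP_i = 2.0301 h (block centres at 0.5, 1.5, 2.5, 3.5 h).
Hydrograph peak occurs at t = 4 h, so basin lag t_L = 4 − 2.0301 = 1.97 h.

t_L ≈ 1.97 h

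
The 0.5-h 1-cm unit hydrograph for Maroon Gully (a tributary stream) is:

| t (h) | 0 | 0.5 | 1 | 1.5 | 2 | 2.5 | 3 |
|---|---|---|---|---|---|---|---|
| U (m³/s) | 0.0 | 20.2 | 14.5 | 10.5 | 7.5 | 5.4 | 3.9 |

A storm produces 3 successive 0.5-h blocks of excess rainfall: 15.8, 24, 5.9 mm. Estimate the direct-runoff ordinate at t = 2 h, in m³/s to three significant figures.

Q ≈ 45.6 m³/s

By discrete convolution, Q_j = Σ (P_i / 10 mm) · U_{j−i}.
At t = 2 h (j=4): Q = (15.8/10)·7.5 + (24/10)·10.5 + (5.9/10)·14.5 = 45.6 m³/s.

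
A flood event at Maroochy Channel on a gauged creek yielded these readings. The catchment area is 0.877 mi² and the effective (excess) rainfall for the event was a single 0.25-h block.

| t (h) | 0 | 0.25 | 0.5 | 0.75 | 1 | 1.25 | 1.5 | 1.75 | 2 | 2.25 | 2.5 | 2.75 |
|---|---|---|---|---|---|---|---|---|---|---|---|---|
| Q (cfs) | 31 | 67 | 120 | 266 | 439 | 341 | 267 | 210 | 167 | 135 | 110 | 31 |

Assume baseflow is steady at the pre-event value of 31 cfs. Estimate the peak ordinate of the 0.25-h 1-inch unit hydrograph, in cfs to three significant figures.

U_p ≈ 510 cfs

Direct runoff: 0.0, 36.0, 89.0, 235.0, 408.0, 310.0, 236.0, 179.0, 136.0, 104.0, 79.0, 0.0 cfs; ΣQ_DR = 1812 cfs, peak = 408.0 cfs.
Runoff depth d = ΣQ_DR·Δt / A = 1812 × 900 / (0.877 mi²) = 0.8004 in.
The 1-inch UH is the DRH scaled by (1 in)/d, so U_p = 408.0 × 1/0.8004 = 510 cfs.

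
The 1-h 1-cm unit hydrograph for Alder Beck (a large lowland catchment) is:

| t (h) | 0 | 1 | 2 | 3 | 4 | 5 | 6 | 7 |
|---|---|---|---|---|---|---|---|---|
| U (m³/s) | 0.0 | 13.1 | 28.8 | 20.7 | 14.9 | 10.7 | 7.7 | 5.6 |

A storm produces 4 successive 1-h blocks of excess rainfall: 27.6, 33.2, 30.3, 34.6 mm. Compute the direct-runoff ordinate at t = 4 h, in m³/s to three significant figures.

Q ≈ 242 m³/s

By discrete convolution, Q_j = Σ (P_i / 10 mm) · U_{j−i}.
At t = 4 h (j=4): Q = (27.6/10)·14.9 + (33.2/10)·20.7 + (30.3/10)·28.8 + (34.6/10)·13.1 = 242 m³/s.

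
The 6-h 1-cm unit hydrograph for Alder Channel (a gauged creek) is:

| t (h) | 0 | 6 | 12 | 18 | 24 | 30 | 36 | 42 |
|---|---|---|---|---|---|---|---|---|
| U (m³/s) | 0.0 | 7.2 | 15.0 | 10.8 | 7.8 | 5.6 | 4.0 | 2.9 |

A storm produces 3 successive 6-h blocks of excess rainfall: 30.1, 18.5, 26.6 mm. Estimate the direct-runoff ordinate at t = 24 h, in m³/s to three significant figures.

Q ≈ 83.4 m³/s

By discrete convolution, Q_j = Σ (P_i / 10 mm) · U_{j−i}.
At t = 24 h (j=4): Q = (30.1/10)·7.8 + (18.5/10)·10.8 + (26.6/10)·15.0 = 83.4 m³/s.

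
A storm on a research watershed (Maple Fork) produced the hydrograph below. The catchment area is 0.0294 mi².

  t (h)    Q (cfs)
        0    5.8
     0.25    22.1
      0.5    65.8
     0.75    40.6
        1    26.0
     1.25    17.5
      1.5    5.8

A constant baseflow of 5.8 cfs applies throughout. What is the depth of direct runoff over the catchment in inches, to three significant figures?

d ≈ 1.88 in

Direct runoff: 0.0, 16.3, 60.0, 34.8, 20.2, 11.7, 0.0 cfs; ΣQ_DR = 143.0 cfs.
V = ΣQ_DR · Δt = 143.0 × 900 s = 1.287 × 10^5 ft³.
Over A = 0.0294 mi², depth = V / A = 1.88 in.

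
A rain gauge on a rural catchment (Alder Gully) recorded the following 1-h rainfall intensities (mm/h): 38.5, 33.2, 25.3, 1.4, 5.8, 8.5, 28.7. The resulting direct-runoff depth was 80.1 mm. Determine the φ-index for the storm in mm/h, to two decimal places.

Only the 4 blocks with intensity above φ contribute runoff: 38.5, 33.2, 25.3, 28.7 mm/h.
Σ(I−φ)·Δt = d  ⇒  (38.5+33.2+25.3+28.7 − 4φ)·1 = 80.1
φ = (125.7 − 80.1/1) / 4 = 11.40 mm/h.

φ ≈ 11.40 mm/h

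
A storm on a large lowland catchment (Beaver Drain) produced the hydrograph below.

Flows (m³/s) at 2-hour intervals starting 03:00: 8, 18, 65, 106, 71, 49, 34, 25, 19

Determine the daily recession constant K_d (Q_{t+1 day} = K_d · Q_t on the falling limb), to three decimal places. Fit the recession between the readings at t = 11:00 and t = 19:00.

K_d ≈ 0.019

Between t = 11:00 and t = 19:00 the flow falls from 71 to 19 m³/s over 4×2 h = 8 h.
Per-interval ratio K = (19/71)^(1/4) = 0.7192; K_d = K^(24/2) = 0.019.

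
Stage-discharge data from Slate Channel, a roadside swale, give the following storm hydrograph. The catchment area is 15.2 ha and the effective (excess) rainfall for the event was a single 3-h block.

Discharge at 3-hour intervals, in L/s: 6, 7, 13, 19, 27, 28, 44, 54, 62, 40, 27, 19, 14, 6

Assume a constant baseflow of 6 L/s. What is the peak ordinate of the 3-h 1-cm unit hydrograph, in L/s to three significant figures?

Direct runoff: 0.0, 1.0, 7.0, 13.0, 21.0, 22.0, 38.0, 48.0, 56.0, 34.0, 21.0, 13.0, 8.0, 0.0 L/s; ΣQ_DR = 282.0 L/s, peak = 56.0 L/s.
Runoff depth d = ΣQ_DR·Δt / A = 282.0 × 10800 / (15.2 ha) = 20.04 mm.
The 1-cm UH is the DRH scaled by (10 mm)/d, so U_p = 56.0 × 10/20.04 = 27.9 L/s.

U_p ≈ 27.9 L/s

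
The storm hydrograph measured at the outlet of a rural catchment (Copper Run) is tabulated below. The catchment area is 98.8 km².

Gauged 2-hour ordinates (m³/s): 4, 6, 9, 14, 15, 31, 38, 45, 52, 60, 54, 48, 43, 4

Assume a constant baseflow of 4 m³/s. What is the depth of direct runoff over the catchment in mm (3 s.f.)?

Direct runoff: 0.0, 2.0, 5.0, 10.0, 11.0, 27.0, 34.0, 41.0, 48.0, 56.0, 50.0, 44.0, 39.0, 0.0 m³/s; ΣQ_DR = 367.0 m³/s.
V = ΣQ_DR · Δt = 367.0 × 7200 s = 2.642 × 10^6 m³.
Over A = 98.8 km², depth = V / A = 26.7 mm.

d ≈ 26.7 mm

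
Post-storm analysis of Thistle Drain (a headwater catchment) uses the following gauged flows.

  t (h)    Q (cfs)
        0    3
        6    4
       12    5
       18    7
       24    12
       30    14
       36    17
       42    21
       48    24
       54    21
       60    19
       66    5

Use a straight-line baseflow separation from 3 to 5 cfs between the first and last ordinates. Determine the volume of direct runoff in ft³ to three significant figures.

V ≈ 2.25 × 10^6 ft³

Direct-runoff ordinates (Q − Q_b): 0.00, 0.82, 1.64, 3.45, 8.27, 10.09, 12.91, 16.73, 19.55, 16.36, 14.18, 0.00 cfs.
ΣQ_DR = 104.0 cfs.
With Δt = 6 h = 21600 s, V = ΣQ_DR · Δt = 104.0 × 21600 = 2.25 × 10^6 ft³.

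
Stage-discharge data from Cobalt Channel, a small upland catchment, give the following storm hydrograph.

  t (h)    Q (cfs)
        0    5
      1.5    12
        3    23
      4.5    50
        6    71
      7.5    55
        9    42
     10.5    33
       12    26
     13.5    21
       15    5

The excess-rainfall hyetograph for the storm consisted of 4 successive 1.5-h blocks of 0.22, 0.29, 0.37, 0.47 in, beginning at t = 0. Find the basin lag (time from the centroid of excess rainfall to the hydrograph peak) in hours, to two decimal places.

Centroid of excess rainfall: t_c = Σ P_i·t̄_i / ΣP_i = 3.4611 h (block centres at 0.75, 2.25, 3.75, 5.25 h).
Hydrograph peak occurs at t = 6 h, so basin lag t_L = 6 − 3.4611 = 2.54 h.

t_L ≈ 2.54 h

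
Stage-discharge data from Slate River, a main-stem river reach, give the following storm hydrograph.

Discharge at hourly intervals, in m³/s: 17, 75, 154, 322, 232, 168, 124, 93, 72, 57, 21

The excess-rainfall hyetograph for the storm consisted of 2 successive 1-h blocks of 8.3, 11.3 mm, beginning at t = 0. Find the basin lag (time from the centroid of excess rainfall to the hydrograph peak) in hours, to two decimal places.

Centroid of excess rainfall: t_c = Σ P_i·t̄_i / ΣP_i = 1.0765 h (block centres at 0.5, 1.5 h).
Hydrograph peak occurs at t = 3 h, so basin lag t_L = 3 − 1.0765 = 1.92 h.

t_L ≈ 1.92 h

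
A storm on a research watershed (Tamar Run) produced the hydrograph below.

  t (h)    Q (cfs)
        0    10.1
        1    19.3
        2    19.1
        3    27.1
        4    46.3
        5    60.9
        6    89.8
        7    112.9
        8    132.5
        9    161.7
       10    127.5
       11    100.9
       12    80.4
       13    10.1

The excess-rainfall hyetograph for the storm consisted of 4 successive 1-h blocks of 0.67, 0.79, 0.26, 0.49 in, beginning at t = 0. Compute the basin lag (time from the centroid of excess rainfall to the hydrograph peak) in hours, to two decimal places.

Centroid of excess rainfall: t_c = Σ P_i·t̄_i / ΣP_i = 1.7579 h (block centres at 0.5, 1.5, 2.5, 3.5 h).
Hydrograph peak occurs at t = 9 h, so basin lag t_L = 9 − 1.7579 = 7.24 h.

t_L ≈ 7.24 h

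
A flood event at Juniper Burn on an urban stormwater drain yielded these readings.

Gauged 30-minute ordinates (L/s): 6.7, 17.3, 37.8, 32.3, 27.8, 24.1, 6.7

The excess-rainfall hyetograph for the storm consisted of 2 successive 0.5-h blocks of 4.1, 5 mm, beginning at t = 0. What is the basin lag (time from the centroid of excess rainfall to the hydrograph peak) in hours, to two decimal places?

t_L ≈ 0.48 h

Centroid of excess rainfall: t_c = Σ P_i·t̄_i / ΣP_i = 0.5247 h (block centres at 0.25, 0.75 h).
Hydrograph peak occurs at t = 1 h, so basin lag t_L = 1 − 0.5247 = 0.48 h.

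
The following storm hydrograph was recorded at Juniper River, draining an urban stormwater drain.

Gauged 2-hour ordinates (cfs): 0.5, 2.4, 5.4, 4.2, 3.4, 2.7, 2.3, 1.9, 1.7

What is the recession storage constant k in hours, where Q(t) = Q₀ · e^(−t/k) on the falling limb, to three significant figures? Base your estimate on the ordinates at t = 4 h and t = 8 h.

k ≈ 8.65 h

On the falling limb, Q drops from 5.4 to 3.4 cfs between t = 4 h and t = 8 h (Δt = 4 h).
k = −Δt / ln(Q₂/Q₁) = −4 / ln(3.4/5.4) = 8.65 h.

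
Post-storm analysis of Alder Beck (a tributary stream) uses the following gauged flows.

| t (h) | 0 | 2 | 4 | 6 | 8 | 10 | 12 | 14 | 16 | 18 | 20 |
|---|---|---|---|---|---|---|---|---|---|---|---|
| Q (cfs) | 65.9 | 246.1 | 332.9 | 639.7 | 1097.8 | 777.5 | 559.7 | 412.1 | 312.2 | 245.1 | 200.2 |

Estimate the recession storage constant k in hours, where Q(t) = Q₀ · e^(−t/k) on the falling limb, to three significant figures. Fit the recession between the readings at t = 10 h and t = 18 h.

On the falling limb, Q drops from 777.5 to 245.1 cfs between t = 10 h and t = 18 h (Δt = 8 h).
k = −Δt / ln(Q₂/Q₁) = −8 / ln(245.1/777.5) = 6.93 h.

k ≈ 6.93 h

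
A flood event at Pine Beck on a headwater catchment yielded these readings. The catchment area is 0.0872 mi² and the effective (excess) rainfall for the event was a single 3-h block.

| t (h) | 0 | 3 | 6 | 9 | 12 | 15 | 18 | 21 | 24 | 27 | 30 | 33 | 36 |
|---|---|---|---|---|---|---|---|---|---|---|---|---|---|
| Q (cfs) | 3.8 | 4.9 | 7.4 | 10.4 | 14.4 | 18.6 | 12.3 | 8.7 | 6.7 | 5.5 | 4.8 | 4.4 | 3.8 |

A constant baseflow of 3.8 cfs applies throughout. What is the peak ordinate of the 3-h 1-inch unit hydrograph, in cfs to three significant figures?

Direct runoff: 0.0, 1.1, 3.6, 6.6, 10.6, 14.8, 8.5, 4.9, 2.9, 1.7, 1.0, 0.6, 0.0 cfs; ΣQ_DR = 56.30 cfs, peak = 14.8 cfs.
Runoff depth d = ΣQ_DR·Δt / A = 56.30 × 10800 / (0.0872 mi²) = 3.001 in.
The 1-inch UH is the DRH scaled by (1 in)/d, so U_p = 14.8 × 1/3.001 = 4.93 cfs.

U_p ≈ 4.93 cfs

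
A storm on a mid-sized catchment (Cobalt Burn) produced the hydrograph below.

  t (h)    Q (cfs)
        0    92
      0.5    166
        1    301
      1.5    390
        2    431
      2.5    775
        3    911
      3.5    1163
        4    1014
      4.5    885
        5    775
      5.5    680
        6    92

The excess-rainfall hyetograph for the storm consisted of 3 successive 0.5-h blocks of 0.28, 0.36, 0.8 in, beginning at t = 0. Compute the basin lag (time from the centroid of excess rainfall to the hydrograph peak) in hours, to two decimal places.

t_L ≈ 2.57 h

Centroid of excess rainfall: t_c = Σ P_i·t̄_i / ΣP_i = 0.9306 h (block centres at 0.25, 0.75, 1.25 h).
Hydrograph peak occurs at t = 3.5 h, so basin lag t_L = 3.5 − 0.9306 = 2.57 h.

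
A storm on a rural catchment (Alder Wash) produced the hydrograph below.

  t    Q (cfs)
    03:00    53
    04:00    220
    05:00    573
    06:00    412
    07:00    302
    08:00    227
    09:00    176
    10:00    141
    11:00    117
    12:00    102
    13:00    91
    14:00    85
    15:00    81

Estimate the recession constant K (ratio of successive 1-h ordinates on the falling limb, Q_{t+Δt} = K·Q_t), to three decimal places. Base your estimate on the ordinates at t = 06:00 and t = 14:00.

K ≈ 0.821

Using the recession-limb readings at t = 06:00 and t = 14:00: Q falls from 412 to 85 cfs over 8 intervals.
K = (Q₂/Q₁)^(1/8) = (85/412)^(1/8) = 0.821.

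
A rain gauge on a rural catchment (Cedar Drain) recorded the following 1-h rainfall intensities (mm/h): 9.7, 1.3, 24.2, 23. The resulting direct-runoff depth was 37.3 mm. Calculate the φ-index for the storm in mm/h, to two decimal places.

φ ≈ 6.53 mm/h

Only the 3 blocks with intensity above φ contribute runoff: 9.7, 24.2, 23 mm/h.
Σ(I−φ)·Δt = d  ⇒  (9.7+24.2+23 − 3φ)·1 = 37.3
φ = (56.90 − 37.3/1) / 3 = 6.53 mm/h.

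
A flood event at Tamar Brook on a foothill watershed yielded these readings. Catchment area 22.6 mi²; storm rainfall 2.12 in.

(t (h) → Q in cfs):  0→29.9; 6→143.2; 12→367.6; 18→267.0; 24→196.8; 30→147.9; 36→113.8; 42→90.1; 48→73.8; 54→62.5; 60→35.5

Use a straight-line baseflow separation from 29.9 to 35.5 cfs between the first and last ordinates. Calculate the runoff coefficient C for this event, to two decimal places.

C ≈ 0.23

ΣQ_DR = 1168 cfs; V = ΣQ_DR·Δt = 2.524 × 10^7 ft³.
Runoff depth d = V / A = 0.4807 in.
C = d / P = 0.4807 / 2.12 = 0.23.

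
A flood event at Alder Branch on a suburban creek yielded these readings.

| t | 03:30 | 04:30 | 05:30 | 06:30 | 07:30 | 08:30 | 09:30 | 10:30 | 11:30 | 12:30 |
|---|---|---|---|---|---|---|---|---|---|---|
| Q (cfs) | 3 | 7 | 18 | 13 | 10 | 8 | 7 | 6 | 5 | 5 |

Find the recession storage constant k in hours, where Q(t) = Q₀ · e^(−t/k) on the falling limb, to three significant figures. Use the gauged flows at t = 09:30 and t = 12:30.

On the falling limb, Q drops from 7 to 5 cfs between t = 09:30 and t = 12:30 (Δt = 3 h).
k = −Δt / ln(Q₂/Q₁) = −3 / ln(5/7) = 8.92 h.

k ≈ 8.92 h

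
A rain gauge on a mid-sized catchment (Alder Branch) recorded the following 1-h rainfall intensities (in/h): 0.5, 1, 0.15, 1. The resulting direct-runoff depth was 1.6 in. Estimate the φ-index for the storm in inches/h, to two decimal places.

φ ≈ 0.30 in/h

Only the 3 blocks with intensity above φ contribute runoff: 0.5, 1, 1 in/h.
Σ(I−φ)·Δt = d  ⇒  (0.5+1+1 − 3φ)·1 = 1.6
φ = (2.500 − 1.6/1) / 3 = 0.30 in/h.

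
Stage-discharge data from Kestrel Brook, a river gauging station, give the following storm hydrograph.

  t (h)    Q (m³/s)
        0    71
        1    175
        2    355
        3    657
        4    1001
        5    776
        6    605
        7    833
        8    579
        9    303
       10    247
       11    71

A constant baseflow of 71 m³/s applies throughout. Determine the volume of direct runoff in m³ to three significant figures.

V ≈ 1.74 × 10^7 m³

Direct-runoff ordinates (Q − Q_b): 0.0, 104.0, 284.0, 586.0, 930.0, 705.0, 534.0, 762.0, 508.0, 232.0, 176.0, 0.0 m³/s.
ΣQ_DR = 4821 m³/s.
With Δt = 1 h = 3600 s, V = ΣQ_DR · Δt = 4821 × 3600 = 1.74 × 10^7 m³.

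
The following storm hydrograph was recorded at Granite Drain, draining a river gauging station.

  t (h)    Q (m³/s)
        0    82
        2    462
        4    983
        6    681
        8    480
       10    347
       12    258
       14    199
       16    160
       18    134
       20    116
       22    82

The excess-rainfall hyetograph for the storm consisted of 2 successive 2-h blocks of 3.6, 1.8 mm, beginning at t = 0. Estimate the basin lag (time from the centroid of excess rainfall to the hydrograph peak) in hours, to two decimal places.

t_L ≈ 2.33 h

Centroid of excess rainfall: t_c = Σ P_i·t̄_i / ΣP_i = 1.6667 h (block centres at 1, 3 h).
Hydrograph peak occurs at t = 4 h, so basin lag t_L = 4 − 1.6667 = 2.33 h.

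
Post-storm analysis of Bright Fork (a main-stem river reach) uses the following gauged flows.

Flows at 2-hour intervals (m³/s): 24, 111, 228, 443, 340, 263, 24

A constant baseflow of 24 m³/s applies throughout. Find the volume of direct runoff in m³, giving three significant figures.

Direct-runoff ordinates (Q − Q_b): 0.0, 87.0, 204.0, 419.0, 316.0, 239.0, 0.0 m³/s.
ΣQ_DR = 1265 m³/s.
With Δt = 2 h = 7200 s, V = ΣQ_DR · Δt = 1265 × 7200 = 9.11 × 10^6 m³.

V ≈ 9.11 × 10^6 m³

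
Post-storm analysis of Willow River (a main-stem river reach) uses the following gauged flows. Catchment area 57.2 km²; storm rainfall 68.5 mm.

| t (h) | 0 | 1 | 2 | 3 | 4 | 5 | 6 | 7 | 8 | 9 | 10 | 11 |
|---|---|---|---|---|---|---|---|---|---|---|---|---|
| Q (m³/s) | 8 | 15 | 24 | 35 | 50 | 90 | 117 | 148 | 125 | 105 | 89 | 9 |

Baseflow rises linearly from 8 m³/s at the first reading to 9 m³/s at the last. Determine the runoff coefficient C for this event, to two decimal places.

ΣQ_DR = 713.0 m³/s; V = ΣQ_DR·Δt = 2.567 × 10^6 m³.
Runoff depth d = V / A = 44.87 mm.
C = d / P = 44.87 / 68.5 = 0.66.

C ≈ 0.66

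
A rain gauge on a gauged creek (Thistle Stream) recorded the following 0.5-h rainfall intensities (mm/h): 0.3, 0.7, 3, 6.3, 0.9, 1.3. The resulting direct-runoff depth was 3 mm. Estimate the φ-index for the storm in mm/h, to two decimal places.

Only the 2 blocks with intensity above φ contribute runoff: 3, 6.3 mm/h.
Σ(I−φ)·Δt = d  ⇒  (3+6.3 − 2φ)·0.5 = 3
φ = (9.300 − 3/0.5) / 2 = 1.65 mm/h.

φ ≈ 1.65 mm/h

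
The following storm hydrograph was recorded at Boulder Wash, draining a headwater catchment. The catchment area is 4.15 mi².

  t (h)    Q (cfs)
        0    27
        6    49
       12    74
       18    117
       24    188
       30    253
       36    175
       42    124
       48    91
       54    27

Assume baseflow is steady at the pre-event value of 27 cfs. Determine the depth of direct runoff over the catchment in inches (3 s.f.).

Direct runoff: 0.0, 22.0, 47.0, 90.0, 161.0, 226.0, 148.0, 97.0, 64.0, 0.0 cfs; ΣQ_DR = 855.0 cfs.
V = ΣQ_DR · Δt = 855.0 × 21600 s = 1.847 × 10^7 ft³.
Over A = 4.15 mi², depth = V / A = 1.92 in.

d ≈ 1.92 in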